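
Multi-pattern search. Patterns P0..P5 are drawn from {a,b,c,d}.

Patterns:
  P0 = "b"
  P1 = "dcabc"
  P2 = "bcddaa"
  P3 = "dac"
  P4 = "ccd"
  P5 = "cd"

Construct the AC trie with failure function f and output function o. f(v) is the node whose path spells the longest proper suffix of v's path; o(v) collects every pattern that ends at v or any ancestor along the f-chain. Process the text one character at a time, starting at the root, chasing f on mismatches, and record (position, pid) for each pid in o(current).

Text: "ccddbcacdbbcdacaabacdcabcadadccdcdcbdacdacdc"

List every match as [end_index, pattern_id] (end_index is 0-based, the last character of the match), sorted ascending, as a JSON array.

Build automaton:
Trie nodes:
  0='ε' goto b→1 c→14 d→2
  1='b' goto c→7  ←P0
  2='d' goto a→12 c→3
  3='dc' goto a→4
  4='dca' goto b→5
  5='dcab' goto c→6
  6='dcabc' goto ·  ←P1
  7='bc' goto d→8
  8='bcd' goto d→9
  9='bcdd' goto a→10
  10='bcdda' goto a→11
  11='bcddaa' goto ·  ←P2
  12='da' goto c→13
  13='dac' goto ·  ←P3
  14='c' goto c→15 d→17
  15='cc' goto d→16
  16='ccd' goto ·  ←P4
  17='cd' goto ·  ←P5

BFS fail/out derivation:
  fail(1) 'b': from fail(0)=0 chase 'b': 0 ⇒ 0;  out={0}∪out(0)={0}
  fail(2) 'd': from fail(0)=0 chase 'd': 0 ⇒ 0;  out=∅∪out(0)=∅
  fail(14) 'c': from fail(0)=0 chase 'c': 0 ⇒ 0;  out=∅∪out(0)=∅
  fail(3) 'dc': from fail(2)=0 chase 'c': 0 ⇒ 14;  out=∅∪out(14)=∅
  fail(7) 'bc': from fail(1)=0 chase 'c': 0 ⇒ 14;  out=∅∪out(14)=∅
  fail(12) 'da': from fail(2)=0 chase 'a': 0 ⇒ 0;  out=∅∪out(0)=∅
  fail(15) 'cc': from fail(14)=0 chase 'c': 0 ⇒ 14;  out=∅∪out(14)=∅
  fail(17) 'cd': from fail(14)=0 chase 'd': 0 ⇒ 2;  out={5}∪out(2)={5}
  fail(4) 'dca': from fail(3)=14 chase 'a': 14→0 ⇒ 0;  out=∅∪out(0)=∅
  fail(8) 'bcd': from fail(7)=14 chase 'd': 14 ⇒ 17;  out=∅∪out(17)={5}
  fail(13) 'dac': from fail(12)=0 chase 'c': 0 ⇒ 14;  out={3}∪out(14)={3}
  fail(16) 'ccd': from fail(15)=14 chase 'd': 14 ⇒ 17;  out={4}∪out(17)={4,5}
  fail(5) 'dcab': from fail(4)=0 chase 'b': 0 ⇒ 1;  out=∅∪out(1)={0}
  fail(9) 'bcdd': from fail(8)=17 chase 'd': 17→2→0 ⇒ 2;  out=∅∪out(2)=∅
  fail(6) 'dcabc': from fail(5)=1 chase 'c': 1 ⇒ 7;  out={1}∪out(7)={1}
  fail(10) 'bcdda': from fail(9)=2 chase 'a': 2 ⇒ 12;  out=∅∪out(12)=∅
  fail(11) 'bcddaa': from fail(10)=12 chase 'a': 12→0 ⇒ 0;  out={2}∪out(0)={2}

Run:
i=0 'c': node 0→14
i=1 'c': node 14→15
i=2 'd': node 15→16  → match P4@[0:2],P5@[1:2]
i=3 'd': node 16→2 ·f
i=4 'b': node 2→1 ·f  → match P0@[4:4]
i=5 'c': node 1→7
i=6 'a': node 7→0 ·f
i=7 'c': node 0→14
i=8 'd': node 14→17  → match P5@[7:8]
i=9 'b': node 17→1 ·f  → match P0@[9:9]
i=10 'b': node 1→1 ·f  → match P0@[10:10]
i=11 'c': node 1→7
i=12 'd': node 7→8  → match P5@[11:12]
i=13 'a': node 8→12 ·f
i=14 'c': node 12→13  → match P3@[12:14]
i=15 'a': node 13→0 ·f
i=16 'a': node 0→0
i=17 'b': node 0→1  → match P0@[17:17]
i=18 'a': node 1→0 ·f
i=19 'c': node 0→14
i=20 'd': node 14→17  → match P5@[19:20]
i=21 'c': node 17→3 ·f
i=22 'a': node 3→4
i=23 'b': node 4→5  → match P0@[23:23]
i=24 'c': node 5→6  → match P1@[20:24]
i=25 'a': node 6→0 ·f
i=26 'd': node 0→2
i=27 'a': node 2→12
i=28 'd': node 12→2 ·f
i=29 'c': node 2→3
i=30 'c': node 3→15 ·f
i=31 'd': node 15→16  → match P4@[29:31],P5@[30:31]
i=32 'c': node 16→3 ·f
i=33 'd': node 3→17 ·f  → match P5@[32:33]
i=34 'c': node 17→3 ·f
i=35 'b': node 3→1 ·f  → match P0@[35:35]
i=36 'd': node 1→2 ·f
i=37 'a': node 2→12
i=38 'c': node 12→13  → match P3@[36:38]
i=39 'd': node 13→17 ·f  → match P5@[38:39]
i=40 'a': node 17→12 ·f
i=41 'c': node 12→13  → match P3@[39:41]
i=42 'd': node 13→17 ·f  → match P5@[41:42]
i=43 'c': node 17→3 ·f

Matches: [[2,4],[2,5],[4,0],[8,5],[9,0],[10,0],[12,5],[14,3],[17,0],[20,5],[23,0],[24,1],[31,4],[31,5],[33,5],[35,0],[38,3],[39,5],[41,3],[42,5]]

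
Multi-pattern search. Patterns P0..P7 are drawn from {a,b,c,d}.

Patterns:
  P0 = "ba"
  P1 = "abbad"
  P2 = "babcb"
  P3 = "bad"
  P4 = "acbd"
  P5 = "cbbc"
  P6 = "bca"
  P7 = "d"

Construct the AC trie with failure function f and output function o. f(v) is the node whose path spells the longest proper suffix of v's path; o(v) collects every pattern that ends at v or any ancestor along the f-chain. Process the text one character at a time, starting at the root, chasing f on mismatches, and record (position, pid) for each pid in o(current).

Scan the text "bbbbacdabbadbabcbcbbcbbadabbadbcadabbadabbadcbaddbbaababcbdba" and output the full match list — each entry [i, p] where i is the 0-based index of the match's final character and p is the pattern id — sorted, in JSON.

Construct AC machine:
Trie nodes:
  0='ε' goto a→3 b→1 c→15 d→21
  1='b' goto a→2 c→19
  2='ba' goto b→8 d→11  [P0 ends]
  3='a' goto b→4 c→12
  4='ab' goto b→5
  5='abb' goto a→6
  6='abba' goto d→7
  7='abbad' goto ·  [P1 ends]
  8='bab' goto c→9
  9='babc' goto b→10
  10='babcb' goto ·  [P2 ends]
  11='bad' goto ·  [P3 ends]
  12='ac' goto b→13
  13='acb' goto d→14
  14='acbd' goto ·  [P4 ends]
  15='c' goto b→16
  16='cb' goto b→17
  17='cbb' goto c→18
  18='cbbc' goto ·  [P5 ends]
  19='bc' goto a→20
  20='bca' goto ·  [P6 ends]
  21='d' goto ·  [P7 ends]

BFS fail/out derivation:
  n1('b'): parent n0 fail=0; on 'b' 0 → fail=0;  out ∅∪∅=∅
  n3('a'): parent n0 fail=0; on 'a' 0 → fail=0;  out ∅∪∅=∅
  n15('c'): parent n0 fail=0; on 'c' 0 → fail=0;  out ∅∪∅=∅
  n21('d'): parent n0 fail=0; on 'd' 0 → fail=0;  out {7}∪∅={7}
  n2('ba'): parent n1 fail=0; on 'a' 0 → fail=3;  out {0}∪∅={0}
  n4('ab'): parent n3 fail=0; on 'b' 0 → fail=1;  out ∅∪∅=∅
  n12('ac'): parent n3 fail=0; on 'c' 0 → fail=15;  out ∅∪∅=∅
  n16('cb'): parent n15 fail=0; on 'b' 0 → fail=1;  out ∅∪∅=∅
  n19('bc'): parent n1 fail=0; on 'c' 0 → fail=15;  out ∅∪∅=∅
  n5('abb'): parent n4 fail=1; on 'b' 1→0 → fail=1;  out ∅∪∅=∅
  n8('bab'): parent n2 fail=3; on 'b' 3 → fail=4;  out ∅∪∅=∅
  n11('bad'): parent n2 fail=3; on 'd' 3→0 → fail=21;  out {3}∪{7}={3,7}
  n13('acb'): parent n12 fail=15; on 'b' 15 → fail=16;  out ∅∪∅=∅
  n17('cbb'): parent n16 fail=1; on 'b' 1→0 → fail=1;  out ∅∪∅=∅
  n20('bca'): parent n19 fail=15; on 'a' 15→0 → fail=3;  out {6}∪∅={6}
  n6('abba'): parent n5 fail=1; on 'a' 1 → fail=2;  out ∅∪{0}={0}
  n9('babc'): parent n8 fail=4; on 'c' 4→1 → fail=19;  out ∅∪∅=∅
  n14('acbd'): parent n13 fail=16; on 'd' 16→1→0 → fail=21;  out {4}∪{7}={4,7}
  n18('cbbc'): parent n17 fail=1; on 'c' 1 → fail=19;  out {5}∪∅={5}
  n7('abbad'): parent n6 fail=2; on 'd' 2 → fail=11;  out {1}∪{3,7}={1,3,7}
  n10('babcb'): parent n9 fail=19; on 'b' 19→15 → fail=16;  out {2}∪∅={2}

Run:
pos 0 'b': at 1
pos 1 'b': at 1 (fail-walked)
pos 2 'b': at 1 (fail-walked)
pos 3 'b': at 1 (fail-walked)
pos 4 'a': at 2  ** P0@[3:4]
pos 5 'c': at 12 (fail-walked)
pos 6 'd': at 21 (fail-walked)  ** P7@[6:6]
pos 7 'a': at 3 (fail-walked)
pos 8 'b': at 4
pos 9 'b': at 5
pos 10 'a': at 6  ** P0@[9:10]
pos 11 'd': at 7  ** P1@[7:11],P3@[9:11],P7@[11:11]
pos 12 'b': at 1 (fail-walked)
pos 13 'a': at 2  ** P0@[12:13]
pos 14 'b': at 8
pos 15 'c': at 9
pos 16 'b': at 10  ** P2@[12:16]
pos 17 'c': at 19 (fail-walked)
pos 18 'b': at 16 (fail-walked)
pos 19 'b': at 17
pos 20 'c': at 18  ** P5@[17:20]
pos 21 'b': at 16 (fail-walked)
pos 22 'b': at 17
pos 23 'a': at 2 (fail-walked)  ** P0@[22:23]
pos 24 'd': at 11  ** P3@[22:24],P7@[24:24]
pos 25 'a': at 3 (fail-walked)
pos 26 'b': at 4
pos 27 'b': at 5
pos 28 'a': at 6  ** P0@[27:28]
pos 29 'd': at 7  ** P1@[25:29],P3@[27:29],P7@[29:29]
pos 30 'b': at 1 (fail-walked)
pos 31 'c': at 19
pos 32 'a': at 20  ** P6@[30:32]
pos 33 'd': at 21 (fail-walked)  ** P7@[33:33]
pos 34 'a': at 3 (fail-walked)
pos 35 'b': at 4
pos 36 'b': at 5
pos 37 'a': at 6  ** P0@[36:37]
pos 38 'd': at 7  ** P1@[34:38],P3@[36:38],P7@[38:38]
pos 39 'a': at 3 (fail-walked)
pos 40 'b': at 4
pos 41 'b': at 5
pos 42 'a': at 6  ** P0@[41:42]
pos 43 'd': at 7  ** P1@[39:43],P3@[41:43],P7@[43:43]
pos 44 'c': at 15 (fail-walked)
pos 45 'b': at 16
pos 46 'a': at 2 (fail-walked)  ** P0@[45:46]
pos 47 'd': at 11  ** P3@[45:47],P7@[47:47]
pos 48 'd': at 21 (fail-walked)  ** P7@[48:48]
pos 49 'b': at 1 (fail-walked)
pos 50 'b': at 1 (fail-walked)
pos 51 'a': at 2  ** P0@[50:51]
pos 52 'a': at 3 (fail-walked)
pos 53 'b': at 4
pos 54 'a': at 2 (fail-walked)  ** P0@[53:54]
pos 55 'b': at 8
pos 56 'c': at 9
pos 57 'b': at 10  ** P2@[53:57]
pos 58 'd': at 21 (fail-walked)  ** P7@[58:58]
pos 59 'b': at 1 (fail-walked)
pos 60 'a': at 2  ** P0@[59:60]

Result: [[4,0],[6,7],[10,0],[11,1],[11,3],[11,7],[13,0],[16,2],[20,5],[23,0],[24,3],[24,7],[28,0],[29,1],[29,3],[29,7],[32,6],[33,7],[37,0],[38,1],[38,3],[38,7],[42,0],[43,1],[43,3],[43,7],[46,0],[47,3],[47,7],[48,7],[51,0],[54,0],[57,2],[58,7],[60,0]]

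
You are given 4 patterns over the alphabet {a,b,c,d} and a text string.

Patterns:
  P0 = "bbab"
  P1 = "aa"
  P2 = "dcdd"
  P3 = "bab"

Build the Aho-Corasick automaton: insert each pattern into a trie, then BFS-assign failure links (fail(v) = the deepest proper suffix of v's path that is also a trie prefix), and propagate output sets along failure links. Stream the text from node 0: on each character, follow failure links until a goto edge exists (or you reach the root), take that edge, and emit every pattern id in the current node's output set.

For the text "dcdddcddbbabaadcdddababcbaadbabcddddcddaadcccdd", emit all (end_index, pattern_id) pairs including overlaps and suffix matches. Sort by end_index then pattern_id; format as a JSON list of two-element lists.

Construct AC machine:
Trie (insert patterns):
  0='ε' goto a→5 b→1 d→7
  1='b' goto a→11 b→2
  2='bb' goto a→3
  3='bba' goto b→4
  4='bbab' goto ·  [P0 ends]
  5='a' goto a→6
  6='aa' goto ·  [P1 ends]
  7='d' goto c→8
  8='dc' goto d→9
  9='dcd' goto d→10
  10='dcdd' goto ·  [P2 ends]
  11='ba' goto b→12
  12='bab' goto ·  [P3 ends]

BFS fail/out derivation:
  fail(1) 'b': from fail(0)=0 chase 'b': 0 ⇒ 0;  out=∅∪out(0)=∅
  fail(5) 'a': from fail(0)=0 chase 'a': 0 ⇒ 0;  out=∅∪out(0)=∅
  fail(7) 'd': from fail(0)=0 chase 'd': 0 ⇒ 0;  out=∅∪out(0)=∅
  fail(2) 'bb': from fail(1)=0 chase 'b': 0 ⇒ 1;  out=∅∪out(1)=∅
  fail(6) 'aa': from fail(5)=0 chase 'a': 0 ⇒ 5;  out={1}∪out(5)={1}
  fail(8) 'dc': from fail(7)=0 chase 'c': 0 ⇒ 0;  out=∅∪out(0)=∅
  fail(11) 'ba': from fail(1)=0 chase 'a': 0 ⇒ 5;  out=∅∪out(5)=∅
  fail(3) 'bba': from fail(2)=1 chase 'a': 1 ⇒ 11;  out=∅∪out(11)=∅
  fail(9) 'dcd': from fail(8)=0 chase 'd': 0 ⇒ 7;  out=∅∪out(7)=∅
  fail(12) 'bab': from fail(11)=5 chase 'b': 5→0 ⇒ 1;  out={3}∪out(1)={3}
  fail(4) 'bbab': from fail(3)=11 chase 'b': 11 ⇒ 12;  out={0}∪out(12)={0,3}
  fail(10) 'dcdd': from fail(9)=7 chase 'd': 7→0 ⇒ 7;  out={2}∪out(7)={2}

Run:
[0] read 'd'  n0⇒n7
[1] read 'c'  n7⇒n8
[2] read 'd'  n8⇒n9
[3] read 'd'  n9⇒n10  emit P2@[0:3]
[4] read 'd'  n10⇒n7 (via fail)
[5] read 'c'  n7⇒n8
[6] read 'd'  n8⇒n9
[7] read 'd'  n9⇒n10  emit P2@[4:7]
[8] read 'b'  n10⇒n1 (via fail)
[9] read 'b'  n1⇒n2
[10] read 'a'  n2⇒n3
[11] read 'b'  n3⇒n4  emit P0@[8:11],P3@[9:11]
[12] read 'a'  n4⇒n11 (via fail)
[13] read 'a'  n11⇒n6 (via fail)  emit P1@[12:13]
[14] read 'd'  n6⇒n7 (via fail)
[15] read 'c'  n7⇒n8
[16] read 'd'  n8⇒n9
[17] read 'd'  n9⇒n10  emit P2@[14:17]
[18] read 'd'  n10⇒n7 (via fail)
[19] read 'a'  n7⇒n5 (via fail)
[20] read 'b'  n5⇒n1 (via fail)
[21] read 'a'  n1⇒n11
[22] read 'b'  n11⇒n12  emit P3@[20:22]
[23] read 'c'  n12⇒n0 (via fail)
[24] read 'b'  n0⇒n1
[25] read 'a'  n1⇒n11
[26] read 'a'  n11⇒n6 (via fail)  emit P1@[25:26]
[27] read 'd'  n6⇒n7 (via fail)
[28] read 'b'  n7⇒n1 (via fail)
[29] read 'a'  n1⇒n11
[30] read 'b'  n11⇒n12  emit P3@[28:30]
[31] read 'c'  n12⇒n0 (via fail)
[32] read 'd'  n0⇒n7
[33] read 'd'  n7⇒n7 (via fail)
[34] read 'd'  n7⇒n7 (via fail)
[35] read 'd'  n7⇒n7 (via fail)
[36] read 'c'  n7⇒n8
[37] read 'd'  n8⇒n9
[38] read 'd'  n9⇒n10  emit P2@[35:38]
[39] read 'a'  n10⇒n5 (via fail)
[40] read 'a'  n5⇒n6  emit P1@[39:40]
[41] read 'd'  n6⇒n7 (via fail)
[42] read 'c'  n7⇒n8
[43] read 'c'  n8⇒n0 (via fail)
[44] read 'c'  n0⇒n0
[45] read 'd'  n0⇒n7
[46] read 'd'  n7⇒n7 (via fail)

Matches: [[3,2],[7,2],[11,0],[11,3],[13,1],[17,2],[22,3],[26,1],[30,3],[38,2],[40,1]]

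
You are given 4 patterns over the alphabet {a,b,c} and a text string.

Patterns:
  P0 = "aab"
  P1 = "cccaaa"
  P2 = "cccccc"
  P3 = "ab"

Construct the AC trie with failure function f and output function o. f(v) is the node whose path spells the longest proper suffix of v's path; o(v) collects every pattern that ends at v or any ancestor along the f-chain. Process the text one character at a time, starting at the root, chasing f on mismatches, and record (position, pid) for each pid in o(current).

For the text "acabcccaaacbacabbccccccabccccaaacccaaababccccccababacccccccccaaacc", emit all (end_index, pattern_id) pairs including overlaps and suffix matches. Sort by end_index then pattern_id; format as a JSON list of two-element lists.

Construct AC machine:
Trie (insert patterns):
  n0 'ε': a→1 c→4
  n1 'a': a→2 b→13
  n2 'aa': b→3
  n3 'aab': ·  ←P0
  n4 'c': c→5
  n5 'cc': c→6
  n6 'ccc': a→7 c→10
  n7 'ccca': a→8
  n8 'cccaa': a→9
  n9 'cccaaa': ·  ←P1
  n10 'cccc': c→11
  n11 'ccccc': c→12
  n12 'cccccc': ·  ←P2
  n13 'ab': ·  ←P3

Failure links (BFS by depth):
  n1('a'): parent n0 fail=0; on 'a' 0 → fail=0;  out ∅∪∅=∅
  n4('c'): parent n0 fail=0; on 'c' 0 → fail=0;  out ∅∪∅=∅
  n2('aa'): parent n1 fail=0; on 'a' 0 → fail=1;  out ∅∪∅=∅
  n5('cc'): parent n4 fail=0; on 'c' 0 → fail=4;  out ∅∪∅=∅
  n13('ab'): parent n1 fail=0; on 'b' 0 → fail=0;  out {3}∪∅={3}
  n3('aab'): parent n2 fail=1; on 'b' 1 → fail=13;  out {0}∪{3}={0,3}
  n6('ccc'): parent n5 fail=4; on 'c' 4 → fail=5;  out ∅∪∅=∅
  n7('ccca'): parent n6 fail=5; on 'a' 5→4→0 → fail=1;  out ∅∪∅=∅
  n10('cccc'): parent n6 fail=5; on 'c' 5 → fail=6;  out ∅∪∅=∅
  n8('cccaa'): parent n7 fail=1; on 'a' 1 → fail=2;  out ∅∪∅=∅
  n11('ccccc'): parent n10 fail=6; on 'c' 6 → fail=10;  out ∅∪∅=∅
  n9('cccaaa'): parent n8 fail=2; on 'a' 2→1 → fail=2;  out {1}∪∅={1}
  n12('cccccc'): parent n11 fail=10; on 'c' 10 → fail=11;  out {2}∪∅={2}

Text stream:
pos 0 'a': at 1
pos 1 'c': at 4 ·f
pos 2 'a': at 1 ·f
pos 3 'b': at 13  emit P3@[2:3]
pos 4 'c': at 4 ·f
pos 5 'c': at 5
pos 6 'c': at 6
pos 7 'a': at 7
pos 8 'a': at 8
pos 9 'a': at 9  emit P1@[4:9]
pos 10 'c': at 4 ·f
pos 11 'b': at 0 ·f
pos 12 'a': at 1
pos 13 'c': at 4 ·f
pos 14 'a': at 1 ·f
pos 15 'b': at 13  emit P3@[14:15]
pos 16 'b': at 0 ·f
pos 17 'c': at 4
pos 18 'c': at 5
pos 19 'c': at 6
pos 20 'c': at 10
pos 21 'c': at 11
pos 22 'c': at 12  emit P2@[17:22]
pos 23 'a': at 7 ·f
pos 24 'b': at 13 ·f  emit P3@[23:24]
pos 25 'c': at 4 ·f
pos 26 'c': at 5
pos 27 'c': at 6
pos 28 'c': at 10
pos 29 'a': at 7 ·f
pos 30 'a': at 8
pos 31 'a': at 9  emit P1@[26:31]
pos 32 'c': at 4 ·f
pos 33 'c': at 5
pos 34 'c': at 6
pos 35 'a': at 7
pos 36 'a': at 8
pos 37 'a': at 9  emit P1@[32:37]
pos 38 'b': at 3 ·f  emit P0@[36:38],P3@[37:38]
pos 39 'a': at 1 ·f
pos 40 'b': at 13  emit P3@[39:40]
pos 41 'c': at 4 ·f
pos 42 'c': at 5
pos 43 'c': at 6
pos 44 'c': at 10
pos 45 'c': at 11
pos 46 'c': at 12  emit P2@[41:46]
pos 47 'a': at 7 ·f
pos 48 'b': at 13 ·f  emit P3@[47:48]
pos 49 'a': at 1 ·f
pos 50 'b': at 13  emit P3@[49:50]
pos 51 'a': at 1 ·f
pos 52 'c': at 4 ·f
pos 53 'c': at 5
pos 54 'c': at 6
pos 55 'c': at 10
pos 56 'c': at 11
pos 57 'c': at 12  emit P2@[52:57]
pos 58 'c': at 12 ·f  emit P2@[53:58]
pos 59 'c': at 12 ·f  emit P2@[54:59]
pos 60 'c': at 12 ·f  emit P2@[55:60]
pos 61 'a': at 7 ·f
pos 62 'a': at 8
pos 63 'a': at 9  emit P1@[58:63]
pos 64 'c': at 4 ·f
pos 65 'c': at 5

Matches: [[3,3],[9,1],[15,3],[22,2],[24,3],[31,1],[37,1],[38,0],[38,3],[40,3],[46,2],[48,3],[50,3],[57,2],[58,2],[59,2],[60,2],[63,1]]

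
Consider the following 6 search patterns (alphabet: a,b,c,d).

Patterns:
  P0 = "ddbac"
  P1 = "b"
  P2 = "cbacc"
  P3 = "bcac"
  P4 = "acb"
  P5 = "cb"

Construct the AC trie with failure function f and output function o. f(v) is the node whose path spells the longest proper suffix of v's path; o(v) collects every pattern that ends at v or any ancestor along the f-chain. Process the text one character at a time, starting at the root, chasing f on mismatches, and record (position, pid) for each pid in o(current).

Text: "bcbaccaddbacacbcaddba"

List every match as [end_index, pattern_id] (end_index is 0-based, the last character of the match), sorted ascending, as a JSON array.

Construct AC machine:
Trie nodes:
  0='ε' goto a→15 b→6 c→7 d→1
  1='d' goto d→2
  2='dd' goto b→3
  3='ddb' goto a→4
  4='ddba' goto c→5
  5='ddbac' goto ·  [P0 ends]
  6='b' goto c→12  [P1 ends]
  7='c' goto b→8
  8='cb' goto a→9  [P5 ends]
  9='cba' goto c→10
  10='cbac' goto c→11
  11='cbacc' goto ·  [P2 ends]
  12='bc' goto a→13
  13='bca' goto c→14
  14='bcac' goto ·  [P3 ends]
  15='a' goto c→16
  16='ac' goto b→17
  17='acb' goto ·  [P4 ends]

Failure links (BFS by depth):
  n1('d'): parent n0 fail=0; on 'd' 0 → fail=0;  out ∅∪∅=∅
  n6('b'): parent n0 fail=0; on 'b' 0 → fail=0;  out {1}∪∅={1}
  n7('c'): parent n0 fail=0; on 'c' 0 → fail=0;  out ∅∪∅=∅
  n15('a'): parent n0 fail=0; on 'a' 0 → fail=0;  out ∅∪∅=∅
  n2('dd'): parent n1 fail=0; on 'd' 0 → fail=1;  out ∅∪∅=∅
  n8('cb'): parent n7 fail=0; on 'b' 0 → fail=6;  out {5}∪{1}={1,5}
  n12('bc'): parent n6 fail=0; on 'c' 0 → fail=7;  out ∅∪∅=∅
  n16('ac'): parent n15 fail=0; on 'c' 0 → fail=7;  out ∅∪∅=∅
  n3('ddb'): parent n2 fail=1; on 'b' 1→0 → fail=6;  out ∅∪{1}={1}
  n9('cba'): parent n8 fail=6; on 'a' 6→0 → fail=15;  out ∅∪∅=∅
  n13('bca'): parent n12 fail=7; on 'a' 7→0 → fail=15;  out ∅∪∅=∅
  n17('acb'): parent n16 fail=7; on 'b' 7 → fail=8;  out {4}∪{1,5}={1,4,5}
  n4('ddba'): parent n3 fail=6; on 'a' 6→0 → fail=15;  out ∅∪∅=∅
  n10('cbac'): parent n9 fail=15; on 'c' 15 → fail=16;  out ∅∪∅=∅
  n14('bcac'): parent n13 fail=15; on 'c' 15 → fail=16;  out {3}∪∅={3}
  n5('ddbac'): parent n4 fail=15; on 'c' 15 → fail=16;  out {0}∪∅={0}
  n11('cbacc'): parent n10 fail=16; on 'c' 16→7→0 → fail=7;  out {2}∪∅={2}

Run:
[0] read 'b'  n0⇒n6  → match P1@[0:0]
[1] read 'c'  n6⇒n12
[2] read 'b'  n12⇒n8 (via fail)  → match P1@[2:2],P5@[1:2]
[3] read 'a'  n8⇒n9
[4] read 'c'  n9⇒n10
[5] read 'c'  n10⇒n11  → match P2@[1:5]
[6] read 'a'  n11⇒n15 (via fail)
[7] read 'd'  n15⇒n1 (via fail)
[8] read 'd'  n1⇒n2
[9] read 'b'  n2⇒n3  → match P1@[9:9]
[10] read 'a'  n3⇒n4
[11] read 'c'  n4⇒n5  → match P0@[7:11]
[12] read 'a'  n5⇒n15 (via fail)
[13] read 'c'  n15⇒n16
[14] read 'b'  n16⇒n17  → match P1@[14:14],P4@[12:14],P5@[13:14]
[15] read 'c'  n17⇒n12 (via fail)
[16] read 'a'  n12⇒n13
[17] read 'd'  n13⇒n1 (via fail)
[18] read 'd'  n1⇒n2
[19] read 'b'  n2⇒n3  → match P1@[19:19]
[20] read 'a'  n3⇒n4

All matches (sorted): [[0,1],[2,1],[2,5],[5,2],[9,1],[11,0],[14,1],[14,4],[14,5],[19,1]]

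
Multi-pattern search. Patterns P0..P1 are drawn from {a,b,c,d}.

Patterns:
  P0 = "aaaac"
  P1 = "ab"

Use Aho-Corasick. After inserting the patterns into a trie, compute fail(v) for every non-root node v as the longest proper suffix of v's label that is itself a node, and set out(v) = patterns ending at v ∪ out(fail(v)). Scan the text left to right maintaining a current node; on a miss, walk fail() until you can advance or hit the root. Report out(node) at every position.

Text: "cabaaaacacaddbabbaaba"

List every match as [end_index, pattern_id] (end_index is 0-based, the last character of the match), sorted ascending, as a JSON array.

Build automaton:
Trie (insert patterns):
  n0 'ε': a→1
  n1 'a': a→2 b→6
  n2 'aa': a→3
  n3 'aaa': a→4
  n4 'aaaa': c→5
  n5 'aaaac': ·  [P0 ends]
  n6 'ab': ·  [P1 ends]

Failure links (BFS by depth):
  n1('a'): parent n0 fail=0; on 'a' 0 → fail=0;  out ∅∪∅=∅
  n2('aa'): parent n1 fail=0; on 'a' 0 → fail=1;  out ∅∪∅=∅
  n6('ab'): parent n1 fail=0; on 'b' 0 → fail=0;  out {1}∪∅={1}
  n3('aaa'): parent n2 fail=1; on 'a' 1 → fail=2;  out ∅∪∅=∅
  n4('aaaa'): parent n3 fail=2; on 'a' 2 → fail=3;  out ∅∪∅=∅
  n5('aaaac'): parent n4 fail=3; on 'c' 3→2→1→0 → fail=0;  out {0}∪∅={0}

Text stream:
[0] read 'c'  n0⇒n0
[1] read 'a'  n0⇒n1
[2] read 'b'  n1⇒n6  → match P1@[1:2]
[3] read 'a'  n6⇒n1 ·f
[4] read 'a'  n1⇒n2
[5] read 'a'  n2⇒n3
[6] read 'a'  n3⇒n4
[7] read 'c'  n4⇒n5  → match P0@[3:7]
[8] read 'a'  n5⇒n1 ·f
[9] read 'c'  n1⇒n0 ·f
[10] read 'a'  n0⇒n1
[11] read 'd'  n1⇒n0 ·f
[12] read 'd'  n0⇒n0
[13] read 'b'  n0⇒n0
[14] read 'a'  n0⇒n1
[15] read 'b'  n1⇒n6  → match P1@[14:15]
[16] read 'b'  n6⇒n0 ·f
[17] read 'a'  n0⇒n1
[18] read 'a'  n1⇒n2
[19] read 'b'  n2⇒n6 ·f  → match P1@[18:19]
[20] read 'a'  n6⇒n1 ·f

All matches (sorted): [[2,1],[7,0],[15,1],[19,1]]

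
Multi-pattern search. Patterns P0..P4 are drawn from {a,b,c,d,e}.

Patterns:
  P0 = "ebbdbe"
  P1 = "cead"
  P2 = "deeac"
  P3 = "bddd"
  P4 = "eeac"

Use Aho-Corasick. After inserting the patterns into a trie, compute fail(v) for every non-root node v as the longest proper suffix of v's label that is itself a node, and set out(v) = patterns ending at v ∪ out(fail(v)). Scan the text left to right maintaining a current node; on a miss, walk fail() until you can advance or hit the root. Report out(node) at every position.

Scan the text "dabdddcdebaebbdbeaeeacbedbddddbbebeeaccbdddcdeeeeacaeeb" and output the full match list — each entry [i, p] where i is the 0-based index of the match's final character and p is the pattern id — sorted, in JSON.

Build:
Trie nodes:
  0='ε' goto b→16 c→7 d→11 e→1
  1='e' goto b→2 e→20
  2='eb' goto b→3
  3='ebb' goto d→4
  4='ebbd' goto b→5
  5='ebbdb' goto e→6
  6='ebbdbe' goto ·  ←P0
  7='c' goto e→8
  8='ce' goto a→9
  9='cea' goto d→10
  10='cead' goto ·  ←P1
  11='d' goto e→12
  12='de' goto e→13
  13='dee' goto a→14
  14='deea' goto c→15
  15='deeac' goto ·  ←P2
  16='b' goto d→17
  17='bd' goto d→18
  18='bdd' goto d→19
  19='bddd' goto ·  ←P3
  20='ee' goto a→21
  21='eea' goto c→22
  22='eeac' goto ·  ←P4

Failure links (BFS by depth):
  fail(1) 'e': from fail(0)=0 chase 'e': 0 ⇒ 0;  out=∅∪out(0)=∅
  fail(7) 'c': from fail(0)=0 chase 'c': 0 ⇒ 0;  out=∅∪out(0)=∅
  fail(11) 'd': from fail(0)=0 chase 'd': 0 ⇒ 0;  out=∅∪out(0)=∅
  fail(16) 'b': from fail(0)=0 chase 'b': 0 ⇒ 0;  out=∅∪out(0)=∅
  fail(2) 'eb': from fail(1)=0 chase 'b': 0 ⇒ 16;  out=∅∪out(16)=∅
  fail(8) 'ce': from fail(7)=0 chase 'e': 0 ⇒ 1;  out=∅∪out(1)=∅
  fail(12) 'de': from fail(11)=0 chase 'e': 0 ⇒ 1;  out=∅∪out(1)=∅
  fail(17) 'bd': from fail(16)=0 chase 'd': 0 ⇒ 11;  out=∅∪out(11)=∅
  fail(20) 'ee': from fail(1)=0 chase 'e': 0 ⇒ 1;  out=∅∪out(1)=∅
  fail(3) 'ebb': from fail(2)=16 chase 'b': 16→0 ⇒ 16;  out=∅∪out(16)=∅
  fail(9) 'cea': from fail(8)=1 chase 'a': 1→0 ⇒ 0;  out=∅∪out(0)=∅
  fail(13) 'dee': from fail(12)=1 chase 'e': 1 ⇒ 20;  out=∅∪out(20)=∅
  fail(18) 'bdd': from fail(17)=11 chase 'd': 11→0 ⇒ 11;  out=∅∪out(11)=∅
  fail(21) 'eea': from fail(20)=1 chase 'a': 1→0 ⇒ 0;  out=∅∪out(0)=∅
  fail(4) 'ebbd': from fail(3)=16 chase 'd': 16 ⇒ 17;  out=∅∪out(17)=∅
  fail(10) 'cead': from fail(9)=0 chase 'd': 0 ⇒ 11;  out={1}∪out(11)={1}
  fail(14) 'deea': from fail(13)=20 chase 'a': 20 ⇒ 21;  out=∅∪out(21)=∅
  fail(19) 'bddd': from fail(18)=11 chase 'd': 11→0 ⇒ 11;  out={3}∪out(11)={3}
  fail(22) 'eeac': from fail(21)=0 chase 'c': 0 ⇒ 7;  out={4}∪out(7)={4}
  fail(5) 'ebbdb': from fail(4)=17 chase 'b': 17→11→0 ⇒ 16;  out=∅∪out(16)=∅
  fail(15) 'deeac': from fail(14)=21 chase 'c': 21 ⇒ 22;  out={2}∪out(22)={2,4}
  fail(6) 'ebbdbe': from fail(5)=16 chase 'e': 16→0 ⇒ 1;  out={0}∪out(1)={0}

Text stream:
i=0 'd': node 0→11
i=1 'a': node 11→0 (fail-walked)
i=2 'b': node 0→16
i=3 'd': node 16→17
i=4 'd': node 17→18
i=5 'd': node 18→19  emit P3@[2:5]
i=6 'c': node 19→7 (fail-walked)
i=7 'd': node 7→11 (fail-walked)
i=8 'e': node 11→12
i=9 'b': node 12→2 (fail-walked)
i=10 'a': node 2→0 (fail-walked)
i=11 'e': node 0→1
i=12 'b': node 1→2
i=13 'b': node 2→3
i=14 'd': node 3→4
i=15 'b': node 4→5
i=16 'e': node 5→6  emit P0@[11:16]
i=17 'a': node 6→0 (fail-walked)
i=18 'e': node 0→1
i=19 'e': node 1→20
i=20 'a': node 20→21
i=21 'c': node 21→22  emit P4@[18:21]
i=22 'b': node 22→16 (fail-walked)
i=23 'e': node 16→1 (fail-walked)
i=24 'd': node 1→11 (fail-walked)
i=25 'b': node 11→16 (fail-walked)
i=26 'd': node 16→17
i=27 'd': node 17→18
i=28 'd': node 18→19  emit P3@[25:28]
i=29 'd': node 19→11 (fail-walked)
i=30 'b': node 11→16 (fail-walked)
i=31 'b': node 16→16 (fail-walked)
i=32 'e': node 16→1 (fail-walked)
i=33 'b': node 1→2
i=34 'e': node 2→1 (fail-walked)
i=35 'e': node 1→20
i=36 'a': node 20→21
i=37 'c': node 21→22  emit P4@[34:37]
i=38 'c': node 22→7 (fail-walked)
i=39 'b': node 7→16 (fail-walked)
i=40 'd': node 16→17
i=41 'd': node 17→18
i=42 'd': node 18→19  emit P3@[39:42]
i=43 'c': node 19→7 (fail-walked)
i=44 'd': node 7→11 (fail-walked)
i=45 'e': node 11→12
i=46 'e': node 12→13
i=47 'e': node 13→20 (fail-walked)
i=48 'e': node 20→20 (fail-walked)
i=49 'a': node 20→21
i=50 'c': node 21→22  emit P4@[47:50]
i=51 'a': node 22→0 (fail-walked)
i=52 'e': node 0→1
i=53 'e': node 1→20
i=54 'b': node 20→2 (fail-walked)

Result: [[5,3],[16,0],[21,4],[28,3],[37,4],[42,3],[50,4]]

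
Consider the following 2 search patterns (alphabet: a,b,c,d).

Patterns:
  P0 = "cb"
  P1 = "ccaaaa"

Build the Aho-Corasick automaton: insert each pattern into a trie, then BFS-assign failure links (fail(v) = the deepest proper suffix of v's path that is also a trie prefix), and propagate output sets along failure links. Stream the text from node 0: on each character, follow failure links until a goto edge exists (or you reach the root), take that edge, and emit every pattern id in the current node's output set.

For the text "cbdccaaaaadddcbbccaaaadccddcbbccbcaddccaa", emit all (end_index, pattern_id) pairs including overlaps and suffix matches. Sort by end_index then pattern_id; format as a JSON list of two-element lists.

Construct AC machine:
Trie (insert patterns):
  n0 'ε': c→1
  n1 'c': b→2 c→3
  n2 'cb': ·  ←P0
  n3 'cc': a→4
  n4 'cca': a→5
  n5 'ccaa': a→6
  n6 'ccaaa': a→7
  n7 'ccaaaa': ·  ←P1

BFS fail/out derivation:
  n1('c'): parent n0 fail=0; on 'c' 0 → fail=0;  out ∅∪∅=∅
  n2('cb'): parent n1 fail=0; on 'b' 0 → fail=0;  out {0}∪∅={0}
  n3('cc'): parent n1 fail=0; on 'c' 0 → fail=1;  out ∅∪∅=∅
  n4('cca'): parent n3 fail=1; on 'a' 1→0 → fail=0;  out ∅∪∅=∅
  n5('ccaa'): parent n4 fail=0; on 'a' 0 → fail=0;  out ∅∪∅=∅
  n6('ccaaa'): parent n5 fail=0; on 'a' 0 → fail=0;  out ∅∪∅=∅
  n7('ccaaaa'): parent n6 fail=0; on 'a' 0 → fail=0;  out {1}∪∅={1}

Scan:
pos 0 'c': at 1
pos 1 'b': at 2  emit P0@[0:1]
pos 2 'd': at 0 (via fail)
pos 3 'c': at 1
pos 4 'c': at 3
pos 5 'a': at 4
pos 6 'a': at 5
pos 7 'a': at 6
pos 8 'a': at 7  emit P1@[3:8]
pos 9 'a': at 0 (via fail)
pos 10 'd': at 0
pos 11 'd': at 0
pos 12 'd': at 0
pos 13 'c': at 1
pos 14 'b': at 2  emit P0@[13:14]
pos 15 'b': at 0 (via fail)
pos 16 'c': at 1
pos 17 'c': at 3
pos 18 'a': at 4
pos 19 'a': at 5
pos 20 'a': at 6
pos 21 'a': at 7  emit P1@[16:21]
pos 22 'd': at 0 (via fail)
pos 23 'c': at 1
pos 24 'c': at 3
pos 25 'd': at 0 (via fail)
pos 26 'd': at 0
pos 27 'c': at 1
pos 28 'b': at 2  emit P0@[27:28]
pos 29 'b': at 0 (via fail)
pos 30 'c': at 1
pos 31 'c': at 3
pos 32 'b': at 2 (via fail)  emit P0@[31:32]
pos 33 'c': at 1 (via fail)
pos 34 'a': at 0 (via fail)
pos 35 'd': at 0
pos 36 'd': at 0
pos 37 'c': at 1
pos 38 'c': at 3
pos 39 'a': at 4
pos 40 'a': at 5

All matches (sorted): [[1,0],[8,1],[14,0],[21,1],[28,0],[32,0]]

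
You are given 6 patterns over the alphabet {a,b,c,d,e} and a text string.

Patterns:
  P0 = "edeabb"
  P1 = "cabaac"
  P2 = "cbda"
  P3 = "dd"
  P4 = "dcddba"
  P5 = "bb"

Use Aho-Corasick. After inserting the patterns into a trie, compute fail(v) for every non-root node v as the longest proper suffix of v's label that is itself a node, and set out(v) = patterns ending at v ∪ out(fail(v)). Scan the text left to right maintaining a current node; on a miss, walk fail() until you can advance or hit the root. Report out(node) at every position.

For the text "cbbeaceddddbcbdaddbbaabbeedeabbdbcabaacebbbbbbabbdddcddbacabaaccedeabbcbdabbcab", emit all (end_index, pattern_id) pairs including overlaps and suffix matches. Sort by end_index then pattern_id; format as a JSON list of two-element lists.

Construct AC machine:
Trie nodes:
  0='ε' goto b→23 c→7 d→16 e→1
  1='e' goto d→2
  2='ed' goto e→3
  3='ede' goto a→4
  4='edea' goto b→5
  5='edeab' goto b→6
  6='edeabb' goto ·  [P0 ends]
  7='c' goto a→8 b→13
  8='ca' goto b→9
  9='cab' goto a→10
  10='caba' goto a→11
  11='cabaa' goto c→12
  12='cabaac' goto ·  [P1 ends]
  13='cb' goto d→14
  14='cbd' goto a→15
  15='cbda' goto ·  [P2 ends]
  16='d' goto c→18 d→17
  17='dd' goto ·  [P3 ends]
  18='dc' goto d→19
  19='dcd' goto d→20
  20='dcdd' goto b→21
  21='dcddb' goto a→22
  22='dcddba' goto ·  [P4 ends]
  23='b' goto b→24
  24='bb' goto ·  [P5 ends]

Failure links (BFS by depth):
  n1('e'): parent n0 fail=0; on 'e' 0 → fail=0;  out ∅∪∅=∅
  n7('c'): parent n0 fail=0; on 'c' 0 → fail=0;  out ∅∪∅=∅
  n16('d'): parent n0 fail=0; on 'd' 0 → fail=0;  out ∅∪∅=∅
  n23('b'): parent n0 fail=0; on 'b' 0 → fail=0;  out ∅∪∅=∅
  n2('ed'): parent n1 fail=0; on 'd' 0 → fail=16;  out ∅∪∅=∅
  n8('ca'): parent n7 fail=0; on 'a' 0 → fail=0;  out ∅∪∅=∅
  n13('cb'): parent n7 fail=0; on 'b' 0 → fail=23;  out ∅∪∅=∅
  n17('dd'): parent n16 fail=0; on 'd' 0 → fail=16;  out {3}∪∅={3}
  n18('dc'): parent n16 fail=0; on 'c' 0 → fail=7;  out ∅∪∅=∅
  n24('bb'): parent n23 fail=0; on 'b' 0 → fail=23;  out {5}∪∅={5}
  n3('ede'): parent n2 fail=16; on 'e' 16→0 → fail=1;  out ∅∪∅=∅
  n9('cab'): parent n8 fail=0; on 'b' 0 → fail=23;  out ∅∪∅=∅
  n14('cbd'): parent n13 fail=23; on 'd' 23→0 → fail=16;  out ∅∪∅=∅
  n19('dcd'): parent n18 fail=7; on 'd' 7→0 → fail=16;  out ∅∪∅=∅
  n4('edea'): parent n3 fail=1; on 'a' 1→0 → fail=0;  out ∅∪∅=∅
  n10('caba'): parent n9 fail=23; on 'a' 23→0 → fail=0;  out ∅∪∅=∅
  n15('cbda'): parent n14 fail=16; on 'a' 16→0 → fail=0;  out {2}∪∅={2}
  n20('dcdd'): parent n19 fail=16; on 'd' 16 → fail=17;  out ∅∪{3}={3}
  n5('edeab'): parent n4 fail=0; on 'b' 0 → fail=23;  out ∅∪∅=∅
  n11('cabaa'): parent n10 fail=0; on 'a' 0 → fail=0;  out ∅∪∅=∅
  n21('dcddb'): parent n20 fail=17; on 'b' 17→16→0 → fail=23;  out ∅∪∅=∅
  n6('edeabb'): parent n5 fail=23; on 'b' 23 → fail=24;  out {0}∪{5}={0,5}
  n12('cabaac'): parent n11 fail=0; on 'c' 0 → fail=7;  out {1}∪∅={1}
  n22('dcddba'): parent n21 fail=23; on 'a' 23→0 → fail=0;  out {4}∪∅={4}

Run:
[0] read 'c'  n0⇒n7
[1] read 'b'  n7⇒n13
[2] read 'b'  n13⇒n24 (via fail)  → match P5@[1:2]
[3] read 'e'  n24⇒n1 (via fail)
[4] read 'a'  n1⇒n0 (via fail)
[5] read 'c'  n0⇒n7
[6] read 'e'  n7⇒n1 (via fail)
[7] read 'd'  n1⇒n2
[8] read 'd'  n2⇒n17 (via fail)  → match P3@[7:8]
[9] read 'd'  n17⇒n17 (via fail)  → match P3@[8:9]
[10] read 'd'  n17⇒n17 (via fail)  → match P3@[9:10]
[11] read 'b'  n17⇒n23 (via fail)
[12] read 'c'  n23⇒n7 (via fail)
[13] read 'b'  n7⇒n13
[14] read 'd'  n13⇒n14
[15] read 'a'  n14⇒n15  → match P2@[12:15]
[16] read 'd'  n15⇒n16 (via fail)
[17] read 'd'  n16⇒n17  → match P3@[16:17]
[18] read 'b'  n17⇒n23 (via fail)
[19] read 'b'  n23⇒n24  → match P5@[18:19]
[20] read 'a'  n24⇒n0 (via fail)
[21] read 'a'  n0⇒n0
[22] read 'b'  n0⇒n23
[23] read 'b'  n23⇒n24  → match P5@[22:23]
[24] read 'e'  n24⇒n1 (via fail)
[25] read 'e'  n1⇒n1 (via fail)
[26] read 'd'  n1⇒n2
[27] read 'e'  n2⇒n3
[28] read 'a'  n3⇒n4
[29] read 'b'  n4⇒n5
[30] read 'b'  n5⇒n6  → match P0@[25:30],P5@[29:30]
[31] read 'd'  n6⇒n16 (via fail)
[32] read 'b'  n16⇒n23 (via fail)
[33] read 'c'  n23⇒n7 (via fail)
[34] read 'a'  n7⇒n8
[35] read 'b'  n8⇒n9
[36] read 'a'  n9⇒n10
[37] read 'a'  n10⇒n11
[38] read 'c'  n11⇒n12  → match P1@[33:38]
[39] read 'e'  n12⇒n1 (via fail)
[40] read 'b'  n1⇒n23 (via fail)
[41] read 'b'  n23⇒n24  → match P5@[40:41]
[42] read 'b'  n24⇒n24 (via fail)  → match P5@[41:42]
[43] read 'b'  n24⇒n24 (via fail)  → match P5@[42:43]
[44] read 'b'  n24⇒n24 (via fail)  → match P5@[43:44]
[45] read 'b'  n24⇒n24 (via fail)  → match P5@[44:45]
[46] read 'a'  n24⇒n0 (via fail)
[47] read 'b'  n0⇒n23
[48] read 'b'  n23⇒n24  → match P5@[47:48]
[49] read 'd'  n24⇒n16 (via fail)
[50] read 'd'  n16⇒n17  → match P3@[49:50]
[51] read 'd'  n17⇒n17 (via fail)  → match P3@[50:51]
[52] read 'c'  n17⇒n18 (via fail)
[53] read 'd'  n18⇒n19
[54] read 'd'  n19⇒n20  → match P3@[53:54]
[55] read 'b'  n20⇒n21
[56] read 'a'  n21⇒n22  → match P4@[51:56]
[57] read 'c'  n22⇒n7 (via fail)
[58] read 'a'  n7⇒n8
[59] read 'b'  n8⇒n9
[60] read 'a'  n9⇒n10
[61] read 'a'  n10⇒n11
[62] read 'c'  n11⇒n12  → match P1@[57:62]
[63] read 'c'  n12⇒n7 (via fail)
[64] read 'e'  n7⇒n1 (via fail)
[65] read 'd'  n1⇒n2
[66] read 'e'  n2⇒n3
[67] read 'a'  n3⇒n4
[68] read 'b'  n4⇒n5
[69] read 'b'  n5⇒n6  → match P0@[64:69],P5@[68:69]
[70] read 'c'  n6⇒n7 (via fail)
[71] read 'b'  n7⇒n13
[72] read 'd'  n13⇒n14
[73] read 'a'  n14⇒n15  → match P2@[70:73]
[74] read 'b'  n15⇒n23 (via fail)
[75] read 'b'  n23⇒n24  → match P5@[74:75]
[76] read 'c'  n24⇒n7 (via fail)
[77] read 'a'  n7⇒n8
[78] read 'b'  n8⇒n9

Result: [[2,5],[8,3],[9,3],[10,3],[15,2],[17,3],[19,5],[23,5],[30,0],[30,5],[38,1],[41,5],[42,5],[43,5],[44,5],[45,5],[48,5],[50,3],[51,3],[54,3],[56,4],[62,1],[69,0],[69,5],[73,2],[75,5]]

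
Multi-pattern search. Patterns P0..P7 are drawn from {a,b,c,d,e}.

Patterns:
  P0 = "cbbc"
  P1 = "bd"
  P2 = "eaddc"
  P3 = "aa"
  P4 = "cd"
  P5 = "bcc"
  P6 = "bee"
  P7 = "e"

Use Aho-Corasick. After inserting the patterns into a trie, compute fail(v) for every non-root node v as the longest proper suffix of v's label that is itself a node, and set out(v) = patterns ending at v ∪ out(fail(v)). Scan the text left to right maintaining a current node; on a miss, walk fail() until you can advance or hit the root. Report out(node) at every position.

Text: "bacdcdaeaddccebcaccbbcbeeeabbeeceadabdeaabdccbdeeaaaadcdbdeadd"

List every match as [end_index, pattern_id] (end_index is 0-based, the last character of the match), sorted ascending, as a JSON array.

Build:
Trie (insert patterns):
  0='ε' goto a→12 b→5 c→1 e→7
  1='c' goto b→2 d→14
  2='cb' goto b→3
  3='cbb' goto c→4
  4='cbbc' goto ·  [P0 ends]
  5='b' goto c→15 d→6 e→17
  6='bd' goto ·  [P1 ends]
  7='e' goto a→8  [P7 ends]
  8='ea' goto d→9
  9='ead' goto d→10
  10='eadd' goto c→11
  11='eaddc' goto ·  [P2 ends]
  12='a' goto a→13
  13='aa' goto ·  [P3 ends]
  14='cd' goto ·  [P4 ends]
  15='bc' goto c→16
  16='bcc' goto ·  [P5 ends]
  17='be' goto e→18
  18='bee' goto ·  [P6 ends]

BFS fail/out derivation:
  n1('c'): parent n0 fail=0; on 'c' 0 → fail=0;  out ∅∪∅=∅
  n5('b'): parent n0 fail=0; on 'b' 0 → fail=0;  out ∅∪∅=∅
  n7('e'): parent n0 fail=0; on 'e' 0 → fail=0;  out {7}∪∅={7}
  n12('a'): parent n0 fail=0; on 'a' 0 → fail=0;  out ∅∪∅=∅
  n2('cb'): parent n1 fail=0; on 'b' 0 → fail=5;  out ∅∪∅=∅
  n6('bd'): parent n5 fail=0; on 'd' 0 → fail=0;  out {1}∪∅={1}
  n8('ea'): parent n7 fail=0; on 'a' 0 → fail=12;  out ∅∪∅=∅
  n13('aa'): parent n12 fail=0; on 'a' 0 → fail=12;  out {3}∪∅={3}
  n14('cd'): parent n1 fail=0; on 'd' 0 → fail=0;  out {4}∪∅={4}
  n15('bc'): parent n5 fail=0; on 'c' 0 → fail=1;  out ∅∪∅=∅
  n17('be'): parent n5 fail=0; on 'e' 0 → fail=7;  out ∅∪{7}={7}
  n3('cbb'): parent n2 fail=5; on 'b' 5→0 → fail=5;  out ∅∪∅=∅
  n9('ead'): parent n8 fail=12; on 'd' 12→0 → fail=0;  out ∅∪∅=∅
  n16('bcc'): parent n15 fail=1; on 'c' 1→0 → fail=1;  out {5}∪∅={5}
  n18('bee'): parent n17 fail=7; on 'e' 7→0 → fail=7;  out {6}∪{7}={6,7}
  n4('cbbc'): parent n3 fail=5; on 'c' 5 → fail=15;  out {0}∪∅={0}
  n10('eadd'): parent n9 fail=0; on 'd' 0 → fail=0;  out ∅∪∅=∅
  n11('eaddc'): parent n10 fail=0; on 'c' 0 → fail=1;  out {2}∪∅={2}

Text stream:
pos 0 'b': at 5
pos 1 'a': at 12 (via fail)
pos 2 'c': at 1 (via fail)
pos 3 'd': at 14  → match P4@[2:3]
pos 4 'c': at 1 (via fail)
pos 5 'd': at 14  → match P4@[4:5]
pos 6 'a': at 12 (via fail)
pos 7 'e': at 7 (via fail)  → match P7@[7:7]
pos 8 'a': at 8
pos 9 'd': at 9
pos 10 'd': at 10
pos 11 'c': at 11  → match P2@[7:11]
pos 12 'c': at 1 (via fail)
pos 13 'e': at 7 (via fail)  → match P7@[13:13]
pos 14 'b': at 5 (via fail)
pos 15 'c': at 15
pos 16 'a': at 12 (via fail)
pos 17 'c': at 1 (via fail)
pos 18 'c': at 1 (via fail)
pos 19 'b': at 2
pos 20 'b': at 3
pos 21 'c': at 4  → match P0@[18:21]
pos 22 'b': at 2 (via fail)
pos 23 'e': at 17 (via fail)  → match P7@[23:23]
pos 24 'e': at 18  → match P6@[22:24],P7@[24:24]
pos 25 'e': at 7 (via fail)  → match P7@[25:25]
pos 26 'a': at 8
pos 27 'b': at 5 (via fail)
pos 28 'b': at 5 (via fail)
pos 29 'e': at 17  → match P7@[29:29]
pos 30 'e': at 18  → match P6@[28:30],P7@[30:30]
pos 31 'c': at 1 (via fail)
pos 32 'e': at 7 (via fail)  → match P7@[32:32]
pos 33 'a': at 8
pos 34 'd': at 9
pos 35 'a': at 12 (via fail)
pos 36 'b': at 5 (via fail)
pos 37 'd': at 6  → match P1@[36:37]
pos 38 'e': at 7 (via fail)  → match P7@[38:38]
pos 39 'a': at 8
pos 40 'a': at 13 (via fail)  → match P3@[39:40]
pos 41 'b': at 5 (via fail)
pos 42 'd': at 6  → match P1@[41:42]
pos 43 'c': at 1 (via fail)
pos 44 'c': at 1 (via fail)
pos 45 'b': at 2
pos 46 'd': at 6 (via fail)  → match P1@[45:46]
pos 47 'e': at 7 (via fail)  → match P7@[47:47]
pos 48 'e': at 7 (via fail)  → match P7@[48:48]
pos 49 'a': at 8
pos 50 'a': at 13 (via fail)  → match P3@[49:50]
pos 51 'a': at 13 (via fail)  → match P3@[50:51]
pos 52 'a': at 13 (via fail)  → match P3@[51:52]
pos 53 'd': at 0 (via fail)
pos 54 'c': at 1
pos 55 'd': at 14  → match P4@[54:55]
pos 56 'b': at 5 (via fail)
pos 57 'd': at 6  → match P1@[56:57]
pos 58 'e': at 7 (via fail)  → match P7@[58:58]
pos 59 'a': at 8
pos 60 'd': at 9
pos 61 'd': at 10

All matches (sorted): [[3,4],[5,4],[7,7],[11,2],[13,7],[21,0],[23,7],[24,6],[24,7],[25,7],[29,7],[30,6],[30,7],[32,7],[37,1],[38,7],[40,3],[42,1],[46,1],[47,7],[48,7],[50,3],[51,3],[52,3],[55,4],[57,1],[58,7]]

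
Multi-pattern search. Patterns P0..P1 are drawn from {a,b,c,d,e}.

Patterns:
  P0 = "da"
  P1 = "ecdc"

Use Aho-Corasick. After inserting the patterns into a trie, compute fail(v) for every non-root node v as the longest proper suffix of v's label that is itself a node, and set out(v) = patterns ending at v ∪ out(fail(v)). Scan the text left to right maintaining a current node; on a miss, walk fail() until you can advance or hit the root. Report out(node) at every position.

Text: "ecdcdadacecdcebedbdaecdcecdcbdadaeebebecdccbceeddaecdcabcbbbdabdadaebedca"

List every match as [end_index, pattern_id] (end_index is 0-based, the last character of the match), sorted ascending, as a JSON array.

Construct AC machine:
Trie nodes:
  n0 'ε': d→1 e→3
  n1 'd': a→2
  n2 'da': ·  [P0 ends]
  n3 'e': c→4
  n4 'ec': d→5
  n5 'ecd': c→6
  n6 'ecdc': ·  [P1 ends]

Failure links (BFS by depth):
  n1('d'): parent n0 fail=0; on 'd' 0 → fail=0;  out ∅∪∅=∅
  n3('e'): parent n0 fail=0; on 'e' 0 → fail=0;  out ∅∪∅=∅
  n2('da'): parent n1 fail=0; on 'a' 0 → fail=0;  out {0}∪∅={0}
  n4('ec'): parent n3 fail=0; on 'c' 0 → fail=0;  out ∅∪∅=∅
  n5('ecd'): parent n4 fail=0; on 'd' 0 → fail=1;  out ∅∪∅=∅
  n6('ecdc'): parent n5 fail=1; on 'c' 1→0 → fail=0;  out {1}∪∅={1}

Run:
i=0 'e': node 0→3
i=1 'c': node 3→4
i=2 'd': node 4→5
i=3 'c': node 5→6  ** P1@[0:3]
i=4 'd': node 6→1 (via fail)
i=5 'a': node 1→2  ** P0@[4:5]
i=6 'd': node 2→1 (via fail)
i=7 'a': node 1→2  ** P0@[6:7]
i=8 'c': node 2→0 (via fail)
i=9 'e': node 0→3
i=10 'c': node 3→4
i=11 'd': node 4→5
i=12 'c': node 5→6  ** P1@[9:12]
i=13 'e': node 6→3 (via fail)
i=14 'b': node 3→0 (via fail)
i=15 'e': node 0→3
i=16 'd': node 3→1 (via fail)
i=17 'b': node 1→0 (via fail)
i=18 'd': node 0→1
i=19 'a': node 1→2  ** P0@[18:19]
i=20 'e': node 2→3 (via fail)
i=21 'c': node 3→4
i=22 'd': node 4→5
i=23 'c': node 5→6  ** P1@[20:23]
i=24 'e': node 6→3 (via fail)
i=25 'c': node 3→4
i=26 'd': node 4→5
i=27 'c': node 5→6  ** P1@[24:27]
i=28 'b': node 6→0 (via fail)
i=29 'd': node 0→1
i=30 'a': node 1→2  ** P0@[29:30]
i=31 'd': node 2→1 (via fail)
i=32 'a': node 1→2  ** P0@[31:32]
i=33 'e': node 2→3 (via fail)
i=34 'e': node 3→3 (via fail)
i=35 'b': node 3→0 (via fail)
i=36 'e': node 0→3
i=37 'b': node 3→0 (via fail)
i=38 'e': node 0→3
i=39 'c': node 3→4
i=40 'd': node 4→5
i=41 'c': node 5→6  ** P1@[38:41]
i=42 'c': node 6→0 (via fail)
i=43 'b': node 0→0
i=44 'c': node 0→0
i=45 'e': node 0→3
i=46 'e': node 3→3 (via fail)
i=47 'd': node 3→1 (via fail)
i=48 'd': node 1→1 (via fail)
i=49 'a': node 1→2  ** P0@[48:49]
i=50 'e': node 2→3 (via fail)
i=51 'c': node 3→4
i=52 'd': node 4→5
i=53 'c': node 5→6  ** P1@[50:53]
i=54 'a': node 6→0 (via fail)
i=55 'b': node 0→0
i=56 'c': node 0→0
i=57 'b': node 0→0
i=58 'b': node 0→0
i=59 'b': node 0→0
i=60 'd': node 0→1
i=61 'a': node 1→2  ** P0@[60:61]
i=62 'b': node 2→0 (via fail)
i=63 'd': node 0→1
i=64 'a': node 1→2  ** P0@[63:64]
i=65 'd': node 2→1 (via fail)
i=66 'a': node 1→2  ** P0@[65:66]
i=67 'e': node 2→3 (via fail)
i=68 'b': node 3→0 (via fail)
i=69 'e': node 0→3
i=70 'd': node 3→1 (via fail)
i=71 'c': node 1→0 (via fail)
i=72 'a': node 0→0

Matches: [[3,1],[5,0],[7,0],[12,1],[19,0],[23,1],[27,1],[30,0],[32,0],[41,1],[49,0],[53,1],[61,0],[64,0],[66,0]]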